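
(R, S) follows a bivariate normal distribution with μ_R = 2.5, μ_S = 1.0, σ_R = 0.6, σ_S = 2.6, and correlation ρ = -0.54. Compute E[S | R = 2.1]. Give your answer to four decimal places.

For a bivariate normal, E[S | R=x] = μ_S + ρ·(σ_S/σ_R)·(x − μ_R).
E[S | R=2.1] = 1.0 + (-0.54)·(2.6/0.6)·(2.1 − (2.5)) = 1.0 + (-2.34)·(-0.4) = 1.9360.

1.9360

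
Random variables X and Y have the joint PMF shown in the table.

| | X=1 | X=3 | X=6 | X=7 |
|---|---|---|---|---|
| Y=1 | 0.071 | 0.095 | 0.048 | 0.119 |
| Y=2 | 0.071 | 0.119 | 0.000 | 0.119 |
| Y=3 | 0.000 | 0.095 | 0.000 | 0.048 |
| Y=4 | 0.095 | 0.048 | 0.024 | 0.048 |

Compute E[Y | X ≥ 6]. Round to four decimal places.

2.0616

P(X ≥ 6) = 0.406.
Σ Y·P over the event = 1·(0.048) + 4·(0.024) + 1·(0.119) + 2·(0.119) + 3·(0.048) + 4·(0.048) = 0.837.
E[Y | X ≥ 6] = (0.837) / (0.406) = 2.0616.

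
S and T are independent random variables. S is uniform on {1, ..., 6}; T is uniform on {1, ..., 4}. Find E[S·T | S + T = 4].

10/3

Outcomes with S + T = 4: (1,3), (2,2), (3,1), each with probability 1/24.
E[S·T | S + T = 4] = (3 + 4 + 3) / 3 = 10/3.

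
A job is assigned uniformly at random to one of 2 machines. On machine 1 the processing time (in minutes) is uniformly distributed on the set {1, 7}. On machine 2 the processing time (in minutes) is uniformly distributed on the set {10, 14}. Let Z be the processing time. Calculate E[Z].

E[Z | machine 1] = (1+7)/2 = 4.
E[Z | machine 2] = (10+14)/2 = 12.
E[Z] = (1/2)·(4) + (1/2)·(12) = 8.

8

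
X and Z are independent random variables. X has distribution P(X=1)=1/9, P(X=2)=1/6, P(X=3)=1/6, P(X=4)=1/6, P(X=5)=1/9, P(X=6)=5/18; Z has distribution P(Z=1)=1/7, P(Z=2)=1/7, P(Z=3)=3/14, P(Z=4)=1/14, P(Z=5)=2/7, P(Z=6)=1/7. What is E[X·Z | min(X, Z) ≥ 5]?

P(min(X, Z) ≥ 5) = 1/6.
Summing XZ·P(x,y) over outcomes with min(X, Z) ≥ 5 gives 320/63.
E[X·Z | min(X, Z) ≥ 5] = (320/63) / (1/6) = 640/21.

640/21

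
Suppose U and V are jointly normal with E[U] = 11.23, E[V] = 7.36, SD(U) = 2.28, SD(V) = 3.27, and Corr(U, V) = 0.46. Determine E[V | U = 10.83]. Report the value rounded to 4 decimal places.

7.0961

For a bivariate normal, E[V | U=x] = μ_V + ρ·(σ_V/σ_U)·(x − μ_U).
E[V | U=10.83] = 7.36 + (0.46)·(3.27/2.28)·(10.83 − (11.23)) = 7.36 + (0.65974)·(-0.4) = 7.0961.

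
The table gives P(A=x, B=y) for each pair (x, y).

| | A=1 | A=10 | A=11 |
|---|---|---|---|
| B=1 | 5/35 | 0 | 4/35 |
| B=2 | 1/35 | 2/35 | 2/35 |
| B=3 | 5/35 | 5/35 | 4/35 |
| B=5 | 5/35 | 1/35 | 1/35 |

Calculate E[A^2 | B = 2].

443/5

P(B = 2) = 1/7.
Σ A^2·P over the event = 1·(1/35) + 100·(2/35) + 121·(2/35) = 443/35.
E[A^2 | B = 2] = (443/35) / (1/7) = 443/5.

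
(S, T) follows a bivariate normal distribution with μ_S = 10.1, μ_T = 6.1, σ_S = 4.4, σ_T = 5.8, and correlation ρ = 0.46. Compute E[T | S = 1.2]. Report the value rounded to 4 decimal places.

E[T | S=x] = μ_T + ρ(σ_T/σ_S)(x − μ_S) for jointly normal variables.
E[T | S=1.2] = 6.1 + (0.46)·(5.8/4.4)·(1.2 − (10.1)) = 6.1 + (0.60636)·(-8.9) = 0.7034.

0.7034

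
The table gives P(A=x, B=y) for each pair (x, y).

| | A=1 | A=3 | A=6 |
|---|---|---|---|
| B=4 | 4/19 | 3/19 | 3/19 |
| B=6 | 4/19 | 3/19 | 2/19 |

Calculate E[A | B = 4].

P(B = 4) = 10/19.
Σ A·P over the event = 1·(4/19) + 3·(3/19) + 6·(3/19) = 31/19.
E[A | B = 4] = (31/19) / (10/19) = 31/10.

31/10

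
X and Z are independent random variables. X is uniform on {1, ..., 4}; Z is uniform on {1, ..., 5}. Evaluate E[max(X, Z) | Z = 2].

Outcomes with Z = 2: (1,2), (2,2), (3,2), (4,2), each with probability 1/20.
E[max(X, Z) | Z = 2] = (2 + 2 + 3 + 4) / 4 = 11/4.

11/4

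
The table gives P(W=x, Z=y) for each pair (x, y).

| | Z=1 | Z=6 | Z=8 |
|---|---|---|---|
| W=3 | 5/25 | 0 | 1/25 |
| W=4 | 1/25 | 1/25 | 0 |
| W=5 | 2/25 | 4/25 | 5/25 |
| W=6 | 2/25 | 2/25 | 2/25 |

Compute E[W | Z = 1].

P(Z = 1) = 2/5.
Σ W·P over the event = 3·(5/25) + 4·(1/25) + 5·(2/25) + 6·(2/25) = 41/25.
E[W | Z = 1] = (41/25) / (2/5) = 41/10.

41/10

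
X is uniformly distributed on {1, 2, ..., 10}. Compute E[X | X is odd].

Given X is odd, X is equally likely to be any of {1, 3, 5, 7, 9}.
E[X | X is odd] = (1 + 3 + 5 + 7 + 9) / 5 = 5.

5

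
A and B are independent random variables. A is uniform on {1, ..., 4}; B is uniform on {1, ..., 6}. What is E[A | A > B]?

10/3

Outcomes with A > B: (2,1), (3,1), (3,2), (4,1), (4,2), (4,3), each with probability 1/24.
E[A | A > B] = (2 + 3 + 3 + 4 + 4 + 4) / 6 = 10/3.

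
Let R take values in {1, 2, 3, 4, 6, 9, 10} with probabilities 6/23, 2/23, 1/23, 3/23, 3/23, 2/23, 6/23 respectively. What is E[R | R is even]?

47/7

P(R is even) = 14/23.
Σ over the event: 2·2/23 + 4·3/23 + 6·3/23 + 10·6/23 = 94/23.
E[R | R is even] = (94/23) / (14/23) = 47/7.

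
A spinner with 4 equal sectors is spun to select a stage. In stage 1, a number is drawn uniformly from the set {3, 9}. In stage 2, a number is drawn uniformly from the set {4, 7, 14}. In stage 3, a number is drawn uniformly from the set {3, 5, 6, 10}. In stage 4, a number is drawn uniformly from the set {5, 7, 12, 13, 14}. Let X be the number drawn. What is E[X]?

229/30

E[X | stage 1] = (3+9)/2 = 6.
E[X | stage 2] = (4+7+14)/3 = 25/3.
E[X | stage 3] = (3+5+6+10)/4 = 6.
E[X | stage 4] = (5+7+12+13+14)/5 = 51/5.
E[X] = (1/4)·(6) + (1/4)·(25/3) + (1/4)·(6) + (1/4)·(51/5) = 229/30.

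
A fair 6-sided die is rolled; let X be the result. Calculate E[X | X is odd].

3

Given X is odd, X is equally likely to be any of {1, 3, 5}.
E[X | X is odd] = (1 + 3 + 5) / 3 = 3.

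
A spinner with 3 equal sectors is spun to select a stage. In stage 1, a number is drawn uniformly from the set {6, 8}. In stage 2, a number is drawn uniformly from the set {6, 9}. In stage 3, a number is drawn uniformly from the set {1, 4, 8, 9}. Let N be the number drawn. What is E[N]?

20/3

E[N | stage 1] = (6+8)/2 = 7.
E[N | stage 2] = (6+9)/2 = 15/2.
E[N | stage 3] = (1+4+8+9)/4 = 11/2.
By the law of total expectation,
E[N] = (1/3)·(7) + (1/3)·(15/2) + (1/3)·(11/2) = 20/3.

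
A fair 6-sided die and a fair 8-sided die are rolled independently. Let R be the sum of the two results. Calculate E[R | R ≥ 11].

P(R ≥ 11) = 5/24.
Σ over the event: 11·1/12 + 12·1/16 + 13·1/24 + 14·1/48 = 5/2.
E[R | R ≥ 11] = (5/2) / (5/24) = 12.

12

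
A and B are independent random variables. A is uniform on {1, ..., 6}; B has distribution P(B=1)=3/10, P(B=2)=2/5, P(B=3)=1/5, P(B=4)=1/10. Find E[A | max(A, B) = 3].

33/13

P(max(A, B) = 3) = 13/60.
Summing A·P(x,y) over outcomes with max(A, B) = 3 gives 11/20.
E[A | max(A, B) = 3] = (11/20) / (13/60) = 33/13.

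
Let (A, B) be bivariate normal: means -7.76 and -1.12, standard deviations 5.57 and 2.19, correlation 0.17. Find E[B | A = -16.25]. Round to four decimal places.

-1.6875

For a bivariate normal, E[B | A=x] = μ_B + ρ·(σ_B/σ_A)·(x − μ_A).
E[B | A=-16.25] = -1.12 + (0.17)·(2.19/5.57)·(-16.25 − (-7.76)) = -1.12 + (0.06684)·(-8.49) = -1.6875.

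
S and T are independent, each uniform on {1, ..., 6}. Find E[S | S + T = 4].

2

P(S + T = 4) = 1/12.
Summing S·P(x,y) over outcomes with S + T = 4 gives 1/6.
E[S | S + T = 4] = (1/6) / (1/12) = 2.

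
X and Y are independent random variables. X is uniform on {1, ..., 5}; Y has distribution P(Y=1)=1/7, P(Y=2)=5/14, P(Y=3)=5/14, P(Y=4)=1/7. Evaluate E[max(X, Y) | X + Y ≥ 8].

43/9

P(X + Y ≥ 8) = 9/70.
Summing max(X,Y)·P(x,y) over outcomes with X + Y ≥ 8 gives 43/70.
E[max(X, Y) | X + Y ≥ 8] = (43/70) / (9/70) = 43/9.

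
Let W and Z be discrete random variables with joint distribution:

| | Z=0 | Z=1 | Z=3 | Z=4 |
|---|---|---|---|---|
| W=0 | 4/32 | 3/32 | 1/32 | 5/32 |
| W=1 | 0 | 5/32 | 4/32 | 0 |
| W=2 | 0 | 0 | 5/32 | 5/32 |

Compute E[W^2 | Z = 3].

P(Z = 3) = 5/16.
Σ W^2·P over the event = 0·(1/32) + 1·(4/32) + 4·(5/32) = 3/4.
E[W^2 | Z = 3] = (3/4) / (5/16) = 12/5.

12/5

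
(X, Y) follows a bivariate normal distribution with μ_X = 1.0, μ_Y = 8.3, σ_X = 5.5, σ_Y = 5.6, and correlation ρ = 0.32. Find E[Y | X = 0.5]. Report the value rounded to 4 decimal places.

8.1371

E[Y | X=x] = μ_Y + ρ(σ_Y/σ_X)(x − μ_X) for jointly normal variables.
E[Y | X=0.5] = 8.3 + (0.32)·(5.6/5.5)·(0.5 − (1.0)) = 8.3 + (0.32582)·(-0.5) = 8.1371.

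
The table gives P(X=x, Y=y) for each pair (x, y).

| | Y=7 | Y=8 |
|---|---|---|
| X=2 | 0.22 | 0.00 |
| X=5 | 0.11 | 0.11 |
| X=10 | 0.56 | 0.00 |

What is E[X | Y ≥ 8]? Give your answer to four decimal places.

P(Y ≥ 8) = 0.11.
Σ X·P over the event = 5·(0.11) = 0.55.
E[X | Y ≥ 8] = (0.55) / (0.11) = 5.0000.

5.0000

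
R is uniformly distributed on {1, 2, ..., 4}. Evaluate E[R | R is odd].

Given R is odd, R is equally likely to be any of {1, 3}.
E[R | R is odd] = (1 + 3) / 2 = 2.

2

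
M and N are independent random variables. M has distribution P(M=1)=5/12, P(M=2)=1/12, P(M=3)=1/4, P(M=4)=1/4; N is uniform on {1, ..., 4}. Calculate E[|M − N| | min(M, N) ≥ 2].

6/7

P(min(M, N) ≥ 2) = 7/16.
Summing |M−N|·P(x,y) over outcomes with min(M, N) ≥ 2 gives 3/8.
E[|M − N| | min(M, N) ≥ 2] = (3/8) / (7/16) = 6/7.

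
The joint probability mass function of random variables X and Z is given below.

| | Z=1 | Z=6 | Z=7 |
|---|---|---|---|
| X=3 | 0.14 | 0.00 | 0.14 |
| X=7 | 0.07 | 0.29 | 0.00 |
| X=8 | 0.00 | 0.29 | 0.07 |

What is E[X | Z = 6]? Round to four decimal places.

P(Z = 6) = 0.58.
Σ X·P over the event = 7·(0.29) + 8·(0.29) = 4.35.
E[X | Z = 6] = (4.35) / (0.58) = 7.5000.

7.5000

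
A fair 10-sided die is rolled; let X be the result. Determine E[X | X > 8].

19/2

Given X > 8, X is equally likely to be any of {9, 10}.
E[X | X > 8] = (9 + 10) / 2 = 19/2.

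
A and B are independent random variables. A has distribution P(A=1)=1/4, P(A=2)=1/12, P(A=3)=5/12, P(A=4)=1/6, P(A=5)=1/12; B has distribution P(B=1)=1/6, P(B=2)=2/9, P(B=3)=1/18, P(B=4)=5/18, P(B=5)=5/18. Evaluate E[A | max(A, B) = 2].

26/19

P(max(A, B) = 2) = 19/216.
Summing A·P(x,y) over outcomes with max(A, B) = 2 gives 13/108.
E[A | max(A, B) = 2] = (13/108) / (19/216) = 26/19.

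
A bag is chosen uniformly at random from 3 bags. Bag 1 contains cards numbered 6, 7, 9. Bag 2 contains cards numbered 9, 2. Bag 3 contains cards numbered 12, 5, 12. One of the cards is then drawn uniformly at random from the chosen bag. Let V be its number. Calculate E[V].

E[V | bag 1] = (6+7+9)/3 = 22/3.
E[V | bag 2] = (9+2)/2 = 11/2.
E[V | bag 3] = (12+5+12)/3 = 29/3.
By the law of total expectation,
E[V] = (1/3)·(22/3) + (1/3)·(11/2) + (1/3)·(29/3) = 15/2.

15/2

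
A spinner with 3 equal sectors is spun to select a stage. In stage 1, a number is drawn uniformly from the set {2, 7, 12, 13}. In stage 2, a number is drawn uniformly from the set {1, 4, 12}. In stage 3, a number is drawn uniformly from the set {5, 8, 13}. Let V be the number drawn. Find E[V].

137/18

E[V | stage 1] = (2+7+12+13)/4 = 17/2.
E[V | stage 2] = (1+4+12)/3 = 17/3.
E[V | stage 3] = (5+8+13)/3 = 26/3.
By the law of total expectation,
E[V] = (1/3)·(17/2) + (1/3)·(17/3) + (1/3)·(26/3) = 137/18.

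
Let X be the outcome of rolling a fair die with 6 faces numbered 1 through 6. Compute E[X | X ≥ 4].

Given X ≥ 4, X is equally likely to be any of {4, 5, 6}.
E[X | X ≥ 4] = (4 + 5 + 6) / 3 = 5.

5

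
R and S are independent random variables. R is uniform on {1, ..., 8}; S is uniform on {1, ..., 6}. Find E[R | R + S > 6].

181/33

P(R + S > 6) = 11/16.
Summing R·P(x,y) over outcomes with R + S > 6 gives 181/48.
E[R | R + S > 6] = (181/48) / (11/16) = 181/33.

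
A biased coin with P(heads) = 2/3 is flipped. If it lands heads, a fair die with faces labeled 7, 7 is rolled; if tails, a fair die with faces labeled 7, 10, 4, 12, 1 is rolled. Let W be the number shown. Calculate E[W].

104/15

E[W | heads] = (7+7)/2 = 7.
E[W | tails] = (7+10+4+12+1)/5 = 34/5.
By the law of total expectation,
E[W] = (2/3)·(7) + (1/3)·(34/5) = 104/15.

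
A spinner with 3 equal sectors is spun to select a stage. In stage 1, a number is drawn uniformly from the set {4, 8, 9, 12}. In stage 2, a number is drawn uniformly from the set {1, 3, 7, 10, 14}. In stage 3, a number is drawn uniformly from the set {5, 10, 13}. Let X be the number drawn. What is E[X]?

E[X | stage 1] = (4+8+9+12)/4 = 33/4.
E[X | stage 2] = (1+3+7+10+14)/5 = 7.
E[X | stage 3] = (5+10+13)/3 = 28/3.
By the law of total expectation,
E[X] = (1/3)·(33/4) + (1/3)·(7) + (1/3)·(28/3) = 295/36.

295/36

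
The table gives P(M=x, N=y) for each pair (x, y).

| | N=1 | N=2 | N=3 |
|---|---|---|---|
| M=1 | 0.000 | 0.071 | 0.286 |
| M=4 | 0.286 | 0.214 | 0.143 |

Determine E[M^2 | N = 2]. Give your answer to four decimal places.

12.2632

P(N = 2) = 0.285.
Σ M^2·P over the event = 1·(0.071) + 16·(0.214) = 3.495.
E[M^2 | N = 2] = (3.495) / (0.285) = 12.2632.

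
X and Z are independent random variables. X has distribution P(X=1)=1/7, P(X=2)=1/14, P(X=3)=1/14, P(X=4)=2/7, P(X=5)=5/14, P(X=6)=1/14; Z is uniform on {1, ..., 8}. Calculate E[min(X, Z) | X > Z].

P(X > Z) = 5/14.
Summing min(X,Z)·P(x,y) over outcomes with X > Z gives 93/112.
E[min(X, Z) | X > Z] = (93/112) / (5/14) = 93/40.

93/40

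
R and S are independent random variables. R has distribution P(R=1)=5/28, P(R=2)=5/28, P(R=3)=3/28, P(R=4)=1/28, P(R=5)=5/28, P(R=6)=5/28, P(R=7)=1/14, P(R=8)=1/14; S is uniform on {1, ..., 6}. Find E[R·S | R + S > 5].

P(R + S > 5) = 3/4.
Summing RS·P(x,y) over outcomes with R + S > 5 gives 93/7.
E[R·S | R + S > 5] = (93/7) / (3/4) = 124/7.

124/7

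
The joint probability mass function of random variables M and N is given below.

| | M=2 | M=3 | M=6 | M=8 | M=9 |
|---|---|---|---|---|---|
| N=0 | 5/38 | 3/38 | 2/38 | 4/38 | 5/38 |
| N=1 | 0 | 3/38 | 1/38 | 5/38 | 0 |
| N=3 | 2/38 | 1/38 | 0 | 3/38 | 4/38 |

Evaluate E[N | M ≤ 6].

P(M ≤ 6) = 17/38.
Σ N·P over the event = 0·(5/38) + 3·(2/38) + 0·(3/38) + 1·(3/38) + 3·(1/38) + 0·(2/38) + 1·(1/38) = 13/38.
E[N | M ≤ 6] = (13/38) / (17/38) = 13/17.

13/17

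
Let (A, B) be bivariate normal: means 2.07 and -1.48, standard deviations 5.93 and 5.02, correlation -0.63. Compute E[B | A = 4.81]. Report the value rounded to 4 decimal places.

-2.9413

For a bivariate normal, E[B | A=x] = μ_B + ρ·(σ_B/σ_A)·(x − μ_A).
E[B | A=4.81] = -1.48 + (-0.63)·(5.02/5.93)·(4.81 − (2.07)) = -1.48 + (-0.53332)·(2.74) = -2.9413.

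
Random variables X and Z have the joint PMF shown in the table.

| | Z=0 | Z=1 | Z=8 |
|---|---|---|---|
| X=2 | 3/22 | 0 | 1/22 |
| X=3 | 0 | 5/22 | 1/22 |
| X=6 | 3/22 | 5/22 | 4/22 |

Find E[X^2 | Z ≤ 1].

345/16

P(Z ≤ 1) = 8/11.
Σ X^2·P over the event = 4·(3/22) + 9·(5/22) + 36·(3/22) + 36·(5/22) = 345/22.
E[X^2 | Z ≤ 1] = (345/22) / (8/11) = 345/16.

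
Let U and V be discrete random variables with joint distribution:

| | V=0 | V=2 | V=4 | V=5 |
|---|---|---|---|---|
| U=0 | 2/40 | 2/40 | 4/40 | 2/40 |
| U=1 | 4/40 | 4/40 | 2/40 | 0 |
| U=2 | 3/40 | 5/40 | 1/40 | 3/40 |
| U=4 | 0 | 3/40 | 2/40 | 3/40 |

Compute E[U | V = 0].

P(V = 0) = 9/40.
Σ U·P over the event = 0·(2/40) + 1·(4/40) + 2·(3/40) = 1/4.
E[U | V = 0] = (1/4) / (9/40) = 10/9.

10/9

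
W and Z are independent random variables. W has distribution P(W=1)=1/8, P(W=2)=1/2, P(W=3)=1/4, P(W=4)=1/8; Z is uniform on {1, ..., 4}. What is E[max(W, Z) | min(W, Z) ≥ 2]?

P(min(W, Z) ≥ 2) = 21/32.
Summing max(W,Z)·P(x,y) over outcomes with min(W, Z) ≥ 2 gives 17/8.
E[max(W, Z) | min(W, Z) ≥ 2] = (17/8) / (21/32) = 68/21.

68/21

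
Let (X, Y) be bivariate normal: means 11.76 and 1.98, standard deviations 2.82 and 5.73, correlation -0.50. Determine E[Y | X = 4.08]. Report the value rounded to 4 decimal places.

For a bivariate normal, E[Y | X=x] = μ_Y + ρ·(σ_Y/σ_X)·(x − μ_X).
E[Y | X=4.08] = 1.98 + (-0.50)·(5.73/2.82)·(4.08 − (11.76)) = 1.98 + (-1.01596)·(-7.68) = 9.7826.

9.7826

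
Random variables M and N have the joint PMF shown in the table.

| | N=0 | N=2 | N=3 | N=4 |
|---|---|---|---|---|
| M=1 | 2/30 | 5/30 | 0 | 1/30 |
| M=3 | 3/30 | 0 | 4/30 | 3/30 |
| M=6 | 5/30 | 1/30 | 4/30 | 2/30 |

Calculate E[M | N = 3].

9/2

P(N = 3) = 4/15.
Σ M·P over the event = 3·(4/30) + 6·(4/30) = 6/5.
E[M | N = 3] = (6/5) / (4/15) = 9/2.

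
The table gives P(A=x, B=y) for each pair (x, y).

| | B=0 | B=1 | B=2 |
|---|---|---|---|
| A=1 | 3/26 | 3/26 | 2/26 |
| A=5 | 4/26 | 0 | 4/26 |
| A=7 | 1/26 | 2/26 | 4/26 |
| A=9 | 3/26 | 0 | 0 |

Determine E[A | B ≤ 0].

P(B ≤ 0) = 11/26.
Σ A·P over the event = 1·(3/26) + 5·(4/26) + 7·(1/26) + 9·(3/26) = 57/26.
E[A | B ≤ 0] = (57/26) / (11/26) = 57/11.

57/11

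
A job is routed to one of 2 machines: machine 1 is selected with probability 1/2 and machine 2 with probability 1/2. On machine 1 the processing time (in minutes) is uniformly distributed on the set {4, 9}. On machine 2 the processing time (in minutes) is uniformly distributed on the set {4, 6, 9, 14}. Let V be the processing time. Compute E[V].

E[V | machine 1] = (4+9)/2 = 13/2.
E[V | machine 2] = (4+6+9+14)/4 = 33/4.
E[V] = (1/2)·(13/2) + (1/2)·(33/4) = 59/8.

59/8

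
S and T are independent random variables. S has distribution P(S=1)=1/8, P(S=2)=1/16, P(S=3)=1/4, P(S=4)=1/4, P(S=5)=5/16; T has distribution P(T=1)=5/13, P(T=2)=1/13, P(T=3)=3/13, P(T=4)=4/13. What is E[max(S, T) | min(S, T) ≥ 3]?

387/91

P(min(S, T) ≥ 3) = 7/16.
Summing max(S,T)·P(x,y) over outcomes with min(S, T) ≥ 3 gives 387/208.
E[max(S, T) | min(S, T) ≥ 3] = (387/208) / (7/16) = 387/91.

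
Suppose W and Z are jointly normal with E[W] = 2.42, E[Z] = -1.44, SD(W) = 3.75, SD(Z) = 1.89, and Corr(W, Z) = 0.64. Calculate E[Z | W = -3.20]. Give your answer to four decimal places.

The regression of Z on W has slope ρ·σ_Z/σ_W and passes through (μ_W, μ_Z).
E[Z | W=-3.20] = -1.44 + (0.64)·(1.89/3.75)·(-3.20 − (2.42)) = -1.44 + (0.32256)·(-5.62) = -3.2528.

-3.2528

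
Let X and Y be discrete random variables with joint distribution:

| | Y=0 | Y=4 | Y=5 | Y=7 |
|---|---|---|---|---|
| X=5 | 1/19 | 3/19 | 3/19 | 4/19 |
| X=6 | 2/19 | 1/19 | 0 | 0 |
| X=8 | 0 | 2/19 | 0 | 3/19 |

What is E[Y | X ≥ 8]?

29/5

P(X ≥ 8) = 5/19.
Σ Y·P over the event = 4·(2/19) + 7·(3/19) = 29/19.
E[Y | X ≥ 8] = (29/19) / (5/19) = 29/5.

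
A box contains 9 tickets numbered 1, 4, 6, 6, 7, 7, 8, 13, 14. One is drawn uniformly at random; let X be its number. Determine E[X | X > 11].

P(X > 11) = 2/9.
Σ over the event: 13·1/9 + 14·1/9 = 3.
E[X | X > 11] = (3) / (2/9) = 27/2.

27/2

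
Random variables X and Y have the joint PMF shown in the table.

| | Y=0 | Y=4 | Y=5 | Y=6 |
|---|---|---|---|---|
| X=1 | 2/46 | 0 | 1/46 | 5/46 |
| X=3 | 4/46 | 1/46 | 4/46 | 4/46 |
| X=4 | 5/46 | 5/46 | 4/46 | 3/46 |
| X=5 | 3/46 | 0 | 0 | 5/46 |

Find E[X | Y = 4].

23/6

P(Y = 4) = 3/23.
Σ X·P over the event = 3·(1/46) + 4·(5/46) = 1/2.
E[X | Y = 4] = (1/2) / (3/23) = 23/6.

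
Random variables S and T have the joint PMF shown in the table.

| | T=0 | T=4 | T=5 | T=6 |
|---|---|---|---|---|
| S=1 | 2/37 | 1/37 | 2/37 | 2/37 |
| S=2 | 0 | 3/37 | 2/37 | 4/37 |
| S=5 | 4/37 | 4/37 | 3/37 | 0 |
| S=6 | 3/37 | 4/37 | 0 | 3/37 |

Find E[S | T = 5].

3

P(T = 5) = 7/37.
Σ S·P over the event = 1·(2/37) + 2·(2/37) + 5·(3/37) = 21/37.
E[S | T = 5] = (21/37) / (7/37) = 3.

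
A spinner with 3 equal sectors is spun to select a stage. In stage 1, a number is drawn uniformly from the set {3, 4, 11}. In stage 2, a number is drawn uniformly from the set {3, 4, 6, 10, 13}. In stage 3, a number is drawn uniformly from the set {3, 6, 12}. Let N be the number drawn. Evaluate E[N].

101/15

E[N | stage 1] = (3+4+11)/3 = 6.
E[N | stage 2] = (3+4+6+10+13)/5 = 36/5.
E[N | stage 3] = (3+6+12)/3 = 7.
E[N] = (1/3)·(6) + (1/3)·(36/5) + (1/3)·(7) = 101/15.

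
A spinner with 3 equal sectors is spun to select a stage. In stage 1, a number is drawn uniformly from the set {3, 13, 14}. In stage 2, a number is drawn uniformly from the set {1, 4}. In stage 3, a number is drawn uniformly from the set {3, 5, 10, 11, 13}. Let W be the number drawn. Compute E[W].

209/30

E[W | stage 1] = (3+13+14)/3 = 10.
E[W | stage 2] = (1+4)/2 = 5/2.
E[W | stage 3] = (3+5+10+11+13)/5 = 42/5.
E[W] = (1/3)·(10) + (1/3)·(5/2) + (1/3)·(42/5) = 209/30.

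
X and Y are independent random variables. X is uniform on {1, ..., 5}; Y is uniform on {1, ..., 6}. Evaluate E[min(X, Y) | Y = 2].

9/5

Outcomes with Y = 2: (1,2), (2,2), (3,2), (4,2), (5,2), each with probability 1/30.
E[min(X, Y) | Y = 2] = (1 + 2 + 2 + 2 + 2) / 5 = 9/5.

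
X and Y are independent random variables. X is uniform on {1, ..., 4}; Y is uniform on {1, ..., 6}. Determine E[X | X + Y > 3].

P(X + Y > 3) = 7/8.
Summing X·P(x,y) over outcomes with X + Y > 3 gives 7/3.
E[X | X + Y > 3] = (7/3) / (7/8) = 8/3.

8/3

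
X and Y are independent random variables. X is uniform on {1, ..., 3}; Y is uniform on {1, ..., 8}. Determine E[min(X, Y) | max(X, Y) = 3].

9/5

P(max(X, Y) = 3) = 5/24.
Summing min(X,Y)·P(x,y) over outcomes with max(X, Y) = 3 gives 3/8.
E[min(X, Y) | max(X, Y) = 3] = (3/8) / (5/24) = 9/5.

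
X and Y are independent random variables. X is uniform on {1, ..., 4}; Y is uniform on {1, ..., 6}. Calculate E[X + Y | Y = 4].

Outcomes with Y = 4: (1,4), (2,4), (3,4), (4,4), each with probability 1/24.
E[X + Y | Y = 4] = (5 + 6 + 7 + 8) / 4 = 13/2.

13/2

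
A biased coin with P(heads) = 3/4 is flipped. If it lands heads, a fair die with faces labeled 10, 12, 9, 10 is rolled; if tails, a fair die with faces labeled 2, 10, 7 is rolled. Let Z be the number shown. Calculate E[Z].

E[Z | heads] = (10+12+9+10)/4 = 41/4.
E[Z | tails] = (2+10+7)/3 = 19/3.
E[Z] = (3/4)·(41/4) + (1/4)·(19/3) = 445/48.

445/48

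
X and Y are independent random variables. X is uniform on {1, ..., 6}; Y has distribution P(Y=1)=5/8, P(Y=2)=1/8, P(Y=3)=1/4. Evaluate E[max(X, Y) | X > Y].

P(X > Y) = 35/48.
Summing max(X,Y)·P(x,y) over outcomes with X > Y gives 37/12.
E[max(X, Y) | X > Y] = (37/12) / (35/48) = 148/35.

148/35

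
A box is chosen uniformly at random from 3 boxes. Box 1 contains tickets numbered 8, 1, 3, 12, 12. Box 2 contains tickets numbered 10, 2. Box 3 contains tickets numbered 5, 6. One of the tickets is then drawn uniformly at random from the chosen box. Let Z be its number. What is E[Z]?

E[Z | box 1] = (8+1+3+12+12)/5 = 36/5.
E[Z | box 2] = (10+2)/2 = 6.
E[Z | box 3] = (5+6)/2 = 11/2.
By the law of total expectation,
E[Z] = (1/3)·(36/5) + (1/3)·(6) + (1/3)·(11/2) = 187/30.

187/30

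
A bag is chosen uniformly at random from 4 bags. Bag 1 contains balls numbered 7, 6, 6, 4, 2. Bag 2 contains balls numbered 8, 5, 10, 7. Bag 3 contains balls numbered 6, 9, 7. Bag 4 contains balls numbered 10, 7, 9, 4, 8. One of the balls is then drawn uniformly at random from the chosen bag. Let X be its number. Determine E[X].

E[X | bag 1] = (7+6+6+4+2)/5 = 5.
E[X | bag 2] = (8+5+10+7)/4 = 15/2.
E[X | bag 3] = (6+9+7)/3 = 22/3.
E[X | bag 4] = (10+7+9+4+8)/5 = 38/5.
By the law of total expectation,
E[X] = (1/4)·(5) + (1/4)·(15/2) + (1/4)·(22/3) + (1/4)·(38/5) = 823/120.

823/120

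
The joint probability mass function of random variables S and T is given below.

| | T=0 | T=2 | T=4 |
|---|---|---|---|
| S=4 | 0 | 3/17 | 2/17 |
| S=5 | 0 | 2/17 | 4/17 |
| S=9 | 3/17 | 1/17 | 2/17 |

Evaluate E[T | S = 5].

10/3

P(S = 5) = 6/17.
Σ T·P over the event = 2·(2/17) + 4·(4/17) = 20/17.
E[T | S = 5] = (20/17) / (6/17) = 10/3.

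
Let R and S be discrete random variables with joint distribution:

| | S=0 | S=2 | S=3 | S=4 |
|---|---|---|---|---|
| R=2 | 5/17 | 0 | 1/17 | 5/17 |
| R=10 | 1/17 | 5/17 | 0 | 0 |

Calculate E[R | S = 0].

10/3

P(S = 0) = 6/17.
Σ R·P over the event = 2·(5/17) + 10·(1/17) = 20/17.
E[R | S = 0] = (20/17) / (6/17) = 10/3.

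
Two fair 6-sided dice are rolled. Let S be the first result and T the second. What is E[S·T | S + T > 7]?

P(S + T > 7) = 5/12.
Summing ST·P(x,y) over outcomes with S + T > 7 gives 35/4.
E[S·T | S + T > 7] = (35/4) / (5/12) = 21.

21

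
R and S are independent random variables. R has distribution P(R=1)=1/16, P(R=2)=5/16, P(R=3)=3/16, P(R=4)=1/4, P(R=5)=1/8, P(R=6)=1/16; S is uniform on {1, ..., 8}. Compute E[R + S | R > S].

73/12

P(R > S) = 9/32.
Summing (R+S)·P(x,y) over outcomes with R > S gives 219/128.
E[R + S | R > S] = (219/128) / (9/32) = 73/12.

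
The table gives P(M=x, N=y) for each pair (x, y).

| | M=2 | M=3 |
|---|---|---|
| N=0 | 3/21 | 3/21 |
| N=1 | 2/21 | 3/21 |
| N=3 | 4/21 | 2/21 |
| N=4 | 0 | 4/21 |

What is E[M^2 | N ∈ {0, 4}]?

P(N ∈ {0, 4}) = 10/21.
Σ M^2·P over the event = 4·(3/21) + 9·(3/21) + 9·(4/21) = 25/7.
E[M^2 | N ∈ {0, 4}] = (25/7) / (10/21) = 15/2.

15/2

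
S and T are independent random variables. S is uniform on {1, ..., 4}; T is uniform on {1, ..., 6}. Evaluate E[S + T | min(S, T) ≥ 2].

7

P(min(S, T) ≥ 2) = 5/8.
Summing (S+T)·P(x,y) over outcomes with min(S, T) ≥ 2 gives 35/8.
E[S + T | min(S, T) ≥ 2] = (35/8) / (5/8) = 7.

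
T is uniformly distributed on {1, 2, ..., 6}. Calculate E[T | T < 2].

1

Given T < 2, T is equally likely to be any of {1}.
E[T | T < 2] = (1) / 1 = 1.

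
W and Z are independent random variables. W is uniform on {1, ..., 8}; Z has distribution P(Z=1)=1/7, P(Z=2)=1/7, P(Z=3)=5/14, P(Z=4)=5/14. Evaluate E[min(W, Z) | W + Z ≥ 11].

11/3

P(W + Z ≥ 11) = 15/112.
Summing min(W,Z)·P(x,y) over outcomes with W + Z ≥ 11 gives 55/112.
E[min(W, Z) | W + Z ≥ 11] = (55/112) / (15/112) = 11/3.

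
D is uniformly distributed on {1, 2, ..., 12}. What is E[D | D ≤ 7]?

Given D ≤ 7, D is equally likely to be any of {1, 2, 3, 4, 5, 6, 7}.
E[D | D ≤ 7] = (1 + 2 + 3 + 4 + 5 + 6 + 7) / 7 = 4.

4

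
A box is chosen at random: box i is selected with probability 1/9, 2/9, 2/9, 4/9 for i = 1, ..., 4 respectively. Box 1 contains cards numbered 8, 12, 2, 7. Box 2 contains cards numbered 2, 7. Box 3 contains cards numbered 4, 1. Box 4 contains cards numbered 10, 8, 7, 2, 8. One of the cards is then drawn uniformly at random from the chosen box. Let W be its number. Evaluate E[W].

197/36

E[W | box 1] = (8+12+2+7)/4 = 29/4.
E[W | box 2] = (2+7)/2 = 9/2.
E[W | box 3] = (4+1)/2 = 5/2.
E[W | box 4] = (10+8+7+2+8)/5 = 7.
By the law of total expectation,
E[W] = (1/9)·(29/4) + (2/9)·(9/2) + (2/9)·(5/2) + (4/9)·(7) = 197/36.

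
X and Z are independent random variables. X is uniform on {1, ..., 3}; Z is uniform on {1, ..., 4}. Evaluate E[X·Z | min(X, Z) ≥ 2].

15/2

Outcomes with min(X, Z) ≥ 2: (2,2), (2,3), (2,4), (3,2), (3,3), (3,4), each with probability 1/12.
E[X·Z | min(X, Z) ≥ 2] = (4 + 6 + 8 + 6 + 9 + 12) / 6 = 15/2.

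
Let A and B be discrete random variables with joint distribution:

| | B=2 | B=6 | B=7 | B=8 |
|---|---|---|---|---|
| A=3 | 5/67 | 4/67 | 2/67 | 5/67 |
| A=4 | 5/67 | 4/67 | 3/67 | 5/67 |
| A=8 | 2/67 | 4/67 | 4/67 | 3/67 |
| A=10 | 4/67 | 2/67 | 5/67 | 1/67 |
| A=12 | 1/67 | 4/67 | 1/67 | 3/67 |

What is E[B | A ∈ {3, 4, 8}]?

P(A ∈ {3, 4, 8}) = 46/67.
Summing B·P(A=x,B=y) over the conditioning event gives 263/67.
E[B | A ∈ {3, 4, 8}] = (263/67) / (46/67) = 263/46.

263/46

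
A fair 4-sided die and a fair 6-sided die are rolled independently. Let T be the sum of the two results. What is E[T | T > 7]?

P(T > 7) = 1/4.
Σ over the event: 8·1/8 + 9·1/12 + 10·1/24 = 13/6.
E[T | T > 7] = (13/6) / (1/4) = 26/3.

26/3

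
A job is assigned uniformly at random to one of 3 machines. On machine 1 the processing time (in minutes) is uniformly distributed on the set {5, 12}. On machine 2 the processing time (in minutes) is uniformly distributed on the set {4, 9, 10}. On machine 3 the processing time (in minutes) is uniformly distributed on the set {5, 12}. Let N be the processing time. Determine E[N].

E[N | machine 1] = (5+12)/2 = 17/2.
E[N | machine 2] = (4+9+10)/3 = 23/3.
E[N | machine 3] = (5+12)/2 = 17/2.
E[N] = (1/3)·(17/2) + (1/3)·(23/3) + (1/3)·(17/2) = 74/9.

74/9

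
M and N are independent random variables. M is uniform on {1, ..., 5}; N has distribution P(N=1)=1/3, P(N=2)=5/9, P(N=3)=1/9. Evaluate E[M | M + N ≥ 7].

P(M + N ≥ 7) = 7/45.
Summing M·P(x,y) over outcomes with M + N ≥ 7 gives 34/45.
E[M | M + N ≥ 7] = (34/45) / (7/45) = 34/7.

34/7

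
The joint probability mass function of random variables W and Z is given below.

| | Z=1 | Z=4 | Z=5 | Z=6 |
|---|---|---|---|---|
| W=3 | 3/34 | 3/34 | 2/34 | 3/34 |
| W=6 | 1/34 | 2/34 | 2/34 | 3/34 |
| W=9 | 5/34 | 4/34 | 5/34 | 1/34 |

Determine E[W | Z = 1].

20/3

P(Z = 1) = 9/34.
Σ W·P over the event = 3·(3/34) + 6·(1/34) + 9·(5/34) = 30/17.
E[W | Z = 1] = (30/17) / (9/34) = 20/3.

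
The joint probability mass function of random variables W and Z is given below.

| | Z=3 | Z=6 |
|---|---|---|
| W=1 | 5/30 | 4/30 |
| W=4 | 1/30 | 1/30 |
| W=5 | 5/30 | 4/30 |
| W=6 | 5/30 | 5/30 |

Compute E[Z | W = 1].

13/3

P(W = 1) = 3/10.
Σ Z·P over the event = 3·(5/30) + 6·(4/30) = 13/10.
E[Z | W = 1] = (13/10) / (3/10) = 13/3.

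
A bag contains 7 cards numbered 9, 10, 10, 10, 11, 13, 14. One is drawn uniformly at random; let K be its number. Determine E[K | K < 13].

P(K < 13) = 5/7.
Σ over the event: 9·1/7 + 10·3/7 + 11·1/7 = 50/7.
E[K | K < 13] = (50/7) / (5/7) = 10.

10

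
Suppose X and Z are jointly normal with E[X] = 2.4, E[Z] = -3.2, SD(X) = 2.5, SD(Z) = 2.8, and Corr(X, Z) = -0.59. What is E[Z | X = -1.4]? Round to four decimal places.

E[Z | X=x] = μ_Z + ρ(σ_Z/σ_X)(x − μ_X) for jointly normal variables.
E[Z | X=-1.4] = -3.2 + (-0.59)·(2.8/2.5)·(-1.4 − (2.4)) = -3.2 + (-0.6608)·(-3.8) = -0.6890.

-0.6890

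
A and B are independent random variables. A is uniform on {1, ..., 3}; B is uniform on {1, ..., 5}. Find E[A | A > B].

8/3

P(A > B) = 1/5.
Summing A·P(x,y) over outcomes with A > B gives 8/15.
E[A | A > B] = (8/15) / (1/5) = 8/3.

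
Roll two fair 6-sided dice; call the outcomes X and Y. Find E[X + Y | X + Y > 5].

106/13

P(X + Y > 5) = 13/18.
Summing (X+Y)·P(x,y) over outcomes with X + Y > 5 gives 53/9.
E[X + Y | X + Y > 5] = (53/9) / (13/18) = 106/13.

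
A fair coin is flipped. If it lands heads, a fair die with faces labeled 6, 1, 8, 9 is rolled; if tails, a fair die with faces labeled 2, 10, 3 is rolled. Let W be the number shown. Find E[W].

11/2

E[W | heads] = (6+1+8+9)/4 = 6.
E[W | tails] = (2+10+3)/3 = 5.
By the law of total expectation,
E[W] = (1/2)·(6) + (1/2)·(5) = 11/2.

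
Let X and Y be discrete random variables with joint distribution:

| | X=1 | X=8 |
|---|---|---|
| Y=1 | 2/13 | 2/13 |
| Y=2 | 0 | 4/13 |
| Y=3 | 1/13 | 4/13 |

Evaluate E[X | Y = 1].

P(Y = 1) = 4/13.
Σ X·P over the event = 1·(2/13) + 8·(2/13) = 18/13.
E[X | Y = 1] = (18/13) / (4/13) = 9/2.

9/2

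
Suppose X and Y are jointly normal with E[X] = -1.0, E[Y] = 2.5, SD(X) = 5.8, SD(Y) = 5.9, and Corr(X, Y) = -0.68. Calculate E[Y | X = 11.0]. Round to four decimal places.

The regression of Y on X has slope ρ·σ_Y/σ_X and passes through (μ_X, μ_Y).
E[Y | X=11.0] = 2.5 + (-0.68)·(5.9/5.8)·(11.0 − (-1.0)) = 2.5 + (-0.691724)·(12) = -5.8007.

-5.8007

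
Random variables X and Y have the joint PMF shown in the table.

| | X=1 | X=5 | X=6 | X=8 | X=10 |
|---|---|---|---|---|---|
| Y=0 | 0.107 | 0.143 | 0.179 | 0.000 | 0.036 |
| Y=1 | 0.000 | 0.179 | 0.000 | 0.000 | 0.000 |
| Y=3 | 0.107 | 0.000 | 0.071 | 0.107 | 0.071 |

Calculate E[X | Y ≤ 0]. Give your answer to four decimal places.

4.8516

P(Y ≤ 0) = 0.465.
Σ X·P over the event = 1·(0.107) + 5·(0.143) + 6·(0.179) + 10·(0.036) = 2.256.
E[X | Y ≤ 0] = (2.256) / (0.465) = 4.8516.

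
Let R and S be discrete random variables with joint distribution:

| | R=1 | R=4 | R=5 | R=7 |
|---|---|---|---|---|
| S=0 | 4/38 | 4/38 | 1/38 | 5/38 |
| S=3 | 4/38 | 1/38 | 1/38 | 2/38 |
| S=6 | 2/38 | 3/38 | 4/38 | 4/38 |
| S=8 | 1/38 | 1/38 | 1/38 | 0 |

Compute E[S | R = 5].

P(R = 5) = 7/38.
Σ S·P over the event = 0·(1/38) + 3·(1/38) + 6·(4/38) + 8·(1/38) = 35/38.
E[S | R = 5] = (35/38) / (7/38) = 5.

5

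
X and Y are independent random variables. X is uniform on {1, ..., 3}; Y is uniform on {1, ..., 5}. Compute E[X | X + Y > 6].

8/3

Outcomes with X + Y > 6: (2,5), (3,4), (3,5), each with probability 1/15.
E[X | X + Y > 6] = (2 + 3 + 3) / 3 = 8/3.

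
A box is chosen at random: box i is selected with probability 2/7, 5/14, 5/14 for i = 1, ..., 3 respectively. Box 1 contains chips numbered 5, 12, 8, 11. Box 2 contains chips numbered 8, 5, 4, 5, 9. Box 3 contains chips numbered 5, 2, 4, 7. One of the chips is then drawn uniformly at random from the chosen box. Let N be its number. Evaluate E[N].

E[N | box 1] = (5+12+8+11)/4 = 9.
E[N | box 2] = (8+5+4+5+9)/5 = 31/5.
E[N | box 3] = (5+2+4+7)/4 = 9/2.
E[N] = (2/7)·(9) + (5/14)·(31/5) + (5/14)·(9/2) = 179/28.

179/28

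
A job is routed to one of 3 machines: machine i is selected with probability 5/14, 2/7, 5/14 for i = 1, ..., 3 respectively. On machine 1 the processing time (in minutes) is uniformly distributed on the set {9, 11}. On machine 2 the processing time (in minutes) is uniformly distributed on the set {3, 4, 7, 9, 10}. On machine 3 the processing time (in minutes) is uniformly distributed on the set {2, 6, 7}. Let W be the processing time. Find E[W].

507/70

E[W | machine 1] = (9+11)/2 = 10.
E[W | machine 2] = (3+4+7+9+10)/5 = 33/5.
E[W | machine 3] = (2+6+7)/3 = 5.
By the law of total expectation,
E[W] = (5/14)·(10) + (2/7)·(33/5) + (5/14)·(5) = 507/70.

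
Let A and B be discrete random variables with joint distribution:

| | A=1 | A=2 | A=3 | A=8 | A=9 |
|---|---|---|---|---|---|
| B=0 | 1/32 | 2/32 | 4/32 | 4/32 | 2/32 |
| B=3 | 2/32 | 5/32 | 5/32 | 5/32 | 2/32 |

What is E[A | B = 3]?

85/19

P(B = 3) = 19/32.
Σ A·P over the event = 1·(2/32) + 2·(5/32) + 3·(5/32) + 8·(5/32) + 9·(2/32) = 85/32.
E[A | B = 3] = (85/32) / (19/32) = 85/19.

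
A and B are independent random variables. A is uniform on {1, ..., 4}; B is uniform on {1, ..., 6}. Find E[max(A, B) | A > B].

Outcomes with A > B: (2,1), (3,1), (3,2), (4,1), (4,2), (4,3), each with probability 1/24.
E[max(A, B) | A > B] = (2 + 3 + 3 + 4 + 4 + 4) / 6 = 10/3.

10/3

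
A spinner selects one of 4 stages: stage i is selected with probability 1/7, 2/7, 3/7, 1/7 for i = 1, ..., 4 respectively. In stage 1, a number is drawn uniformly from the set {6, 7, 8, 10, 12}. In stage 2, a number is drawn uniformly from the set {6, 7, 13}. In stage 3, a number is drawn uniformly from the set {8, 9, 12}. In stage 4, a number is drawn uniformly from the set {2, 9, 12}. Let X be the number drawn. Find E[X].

313/35

E[X | stage 1] = (6+7+8+10+12)/5 = 43/5.
E[X | stage 2] = (6+7+13)/3 = 26/3.
E[X | stage 3] = (8+9+12)/3 = 29/3.
E[X | stage 4] = (2+9+12)/3 = 23/3.
By the law of total expectation,
E[X] = (1/7)·(43/5) + (2/7)·(26/3) + (3/7)·(29/3) + (1/7)·(23/3) = 313/35.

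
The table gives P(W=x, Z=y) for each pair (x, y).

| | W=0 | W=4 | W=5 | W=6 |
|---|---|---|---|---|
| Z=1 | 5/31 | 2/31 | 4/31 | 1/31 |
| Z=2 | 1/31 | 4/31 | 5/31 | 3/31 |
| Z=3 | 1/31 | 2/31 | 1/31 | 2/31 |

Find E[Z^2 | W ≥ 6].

P(W ≥ 6) = 6/31.
Σ Z^2·P over the event = 1·(1/31) + 4·(3/31) + 9·(2/31) = 1.
E[Z^2 | W ≥ 6] = (1) / (6/31) = 31/6.

31/6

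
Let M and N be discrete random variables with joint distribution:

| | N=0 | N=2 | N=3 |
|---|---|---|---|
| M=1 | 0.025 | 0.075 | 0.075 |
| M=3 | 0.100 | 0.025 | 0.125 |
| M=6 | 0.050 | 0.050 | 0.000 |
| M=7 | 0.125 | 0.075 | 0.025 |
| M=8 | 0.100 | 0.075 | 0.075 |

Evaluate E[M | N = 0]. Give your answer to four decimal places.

P(N = 0) = 0.400.
Σ M·P over the event = 1·(0.025) + 3·(0.100) + 6·(0.050) + 7·(0.125) + 8·(0.100) = 2.300.
E[M | N = 0] = (2.300) / (0.400) = 5.7500.

5.7500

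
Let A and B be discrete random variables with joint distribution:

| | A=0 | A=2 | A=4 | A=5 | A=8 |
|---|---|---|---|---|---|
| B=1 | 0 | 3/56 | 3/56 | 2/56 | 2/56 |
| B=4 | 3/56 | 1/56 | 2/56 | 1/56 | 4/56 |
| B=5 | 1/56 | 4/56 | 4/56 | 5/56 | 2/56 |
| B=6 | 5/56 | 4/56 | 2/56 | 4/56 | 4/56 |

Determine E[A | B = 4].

P(B = 4) = 11/56.
Σ A·P over the event = 0·(3/56) + 2·(1/56) + 4·(2/56) + 5·(1/56) + 8·(4/56) = 47/56.
E[A | B = 4] = (47/56) / (11/56) = 47/11.

47/11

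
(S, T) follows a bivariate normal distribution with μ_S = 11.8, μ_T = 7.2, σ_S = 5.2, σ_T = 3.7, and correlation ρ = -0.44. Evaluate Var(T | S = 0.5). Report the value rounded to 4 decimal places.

11.0396

For a bivariate normal, Var(T | S=x) = σ_T²(1 − ρ²).
Var(T | S=0.5) = (3.7)²·(1 − (-0.44)²) = 13.69·0.8064 = 11.0396.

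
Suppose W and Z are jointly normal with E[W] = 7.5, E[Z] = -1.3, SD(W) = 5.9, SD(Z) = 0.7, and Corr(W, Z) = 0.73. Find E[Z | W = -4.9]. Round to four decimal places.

The regression of Z on W has slope ρ·σ_Z/σ_W and passes through (μ_W, μ_Z).
E[Z | W=-4.9] = -1.3 + (0.73)·(0.7/5.9)·(-4.9 − (7.5)) = -1.3 + (0.08661)·(-12.4) = -2.3740.

-2.3740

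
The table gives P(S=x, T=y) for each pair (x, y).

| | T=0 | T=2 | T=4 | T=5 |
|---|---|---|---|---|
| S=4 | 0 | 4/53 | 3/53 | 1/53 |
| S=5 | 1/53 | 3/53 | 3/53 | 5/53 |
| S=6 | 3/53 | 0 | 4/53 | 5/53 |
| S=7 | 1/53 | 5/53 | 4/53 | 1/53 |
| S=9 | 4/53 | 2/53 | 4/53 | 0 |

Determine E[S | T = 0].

P(T = 0) = 9/53.
Summing S·P(S=x,T=y) over the conditioning event gives 66/53.
E[S | T = 0] = (66/53) / (9/53) = 22/3.

22/3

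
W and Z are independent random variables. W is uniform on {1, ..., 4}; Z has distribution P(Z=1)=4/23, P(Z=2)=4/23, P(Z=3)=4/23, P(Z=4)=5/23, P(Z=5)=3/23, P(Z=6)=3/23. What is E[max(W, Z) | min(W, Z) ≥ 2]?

235/57

P(min(W, Z) ≥ 2) = 57/92.
Summing max(W,Z)·P(x,y) over outcomes with min(W, Z) ≥ 2 gives 235/92.
E[max(W, Z) | min(W, Z) ≥ 2] = (235/92) / (57/92) = 235/57.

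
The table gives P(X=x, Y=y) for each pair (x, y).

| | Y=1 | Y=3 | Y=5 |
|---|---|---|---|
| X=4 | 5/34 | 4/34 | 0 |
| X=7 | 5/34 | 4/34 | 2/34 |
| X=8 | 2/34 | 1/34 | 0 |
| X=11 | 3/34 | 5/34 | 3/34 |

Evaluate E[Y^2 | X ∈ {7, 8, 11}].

9

P(X ∈ {7, 8, 11}) = 25/34.
Σ Y^2·P over the event = 1·(5/34) + 9·(4/34) + 25·(2/34) + 1·(2/34) + 9·(1/34) + 1·(3/34) + 9·(5/34) + 25·(3/34) = 225/34.
E[Y^2 | X ∈ {7, 8, 11}] = (225/34) / (25/34) = 9.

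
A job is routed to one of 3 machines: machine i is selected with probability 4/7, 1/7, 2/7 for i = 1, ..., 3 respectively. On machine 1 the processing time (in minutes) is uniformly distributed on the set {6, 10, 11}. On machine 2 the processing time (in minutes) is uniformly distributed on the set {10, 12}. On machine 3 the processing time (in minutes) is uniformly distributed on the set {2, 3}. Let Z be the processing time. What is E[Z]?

52/7

E[Z | machine 1] = (6+10+11)/3 = 9.
E[Z | machine 2] = (10+12)/2 = 11.
E[Z | machine 3] = (2+3)/2 = 5/2.
E[Z] = (4/7)·(9) + (1/7)·(11) + (2/7)·(5/2) = 52/7.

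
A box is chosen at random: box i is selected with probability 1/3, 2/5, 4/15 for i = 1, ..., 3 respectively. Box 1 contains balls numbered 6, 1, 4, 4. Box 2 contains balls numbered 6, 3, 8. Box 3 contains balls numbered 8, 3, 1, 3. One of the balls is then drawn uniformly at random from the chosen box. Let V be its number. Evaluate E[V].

271/60

E[V | box 1] = (6+1+4+4)/4 = 15/4.
E[V | box 2] = (6+3+8)/3 = 17/3.
E[V | box 3] = (8+3+1+3)/4 = 15/4.
E[V] = (1/3)·(15/4) + (2/5)·(17/3) + (4/15)·(15/4) = 271/60.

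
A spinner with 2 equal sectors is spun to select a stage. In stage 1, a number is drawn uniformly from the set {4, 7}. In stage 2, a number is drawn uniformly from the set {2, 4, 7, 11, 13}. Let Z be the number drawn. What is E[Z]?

E[Z | stage 1] = (4+7)/2 = 11/2.
E[Z | stage 2] = (2+4+7+11+13)/5 = 37/5.
By the law of total expectation,
E[Z] = (1/2)·(11/2) + (1/2)·(37/5) = 129/20.

129/20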